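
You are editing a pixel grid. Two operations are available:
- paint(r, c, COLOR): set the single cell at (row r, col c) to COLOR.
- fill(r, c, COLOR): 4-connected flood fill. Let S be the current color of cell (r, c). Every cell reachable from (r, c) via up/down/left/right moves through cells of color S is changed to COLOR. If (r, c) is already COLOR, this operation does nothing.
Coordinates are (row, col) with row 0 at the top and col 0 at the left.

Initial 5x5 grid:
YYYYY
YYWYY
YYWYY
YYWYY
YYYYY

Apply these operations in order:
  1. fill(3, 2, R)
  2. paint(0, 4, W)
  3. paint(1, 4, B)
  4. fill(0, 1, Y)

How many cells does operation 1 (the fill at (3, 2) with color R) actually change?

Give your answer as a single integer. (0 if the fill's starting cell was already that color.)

Answer: 3

Derivation:
After op 1 fill(3,2,R) [3 cells changed]:
YYYYY
YYRYY
YYRYY
YYRYY
YYYYY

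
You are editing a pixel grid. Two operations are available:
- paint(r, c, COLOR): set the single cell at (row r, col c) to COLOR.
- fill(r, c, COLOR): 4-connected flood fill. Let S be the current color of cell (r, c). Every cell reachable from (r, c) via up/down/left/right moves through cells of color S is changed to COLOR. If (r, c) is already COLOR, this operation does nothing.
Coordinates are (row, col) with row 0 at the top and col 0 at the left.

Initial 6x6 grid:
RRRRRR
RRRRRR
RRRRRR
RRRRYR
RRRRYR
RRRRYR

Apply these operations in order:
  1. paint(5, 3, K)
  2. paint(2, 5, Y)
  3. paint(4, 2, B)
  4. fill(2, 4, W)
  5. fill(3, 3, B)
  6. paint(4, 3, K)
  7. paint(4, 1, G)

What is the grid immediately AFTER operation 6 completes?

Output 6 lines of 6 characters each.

After op 1 paint(5,3,K):
RRRRRR
RRRRRR
RRRRRR
RRRRYR
RRRRYR
RRRKYR
After op 2 paint(2,5,Y):
RRRRRR
RRRRRR
RRRRRY
RRRRYR
RRRRYR
RRRKYR
After op 3 paint(4,2,B):
RRRRRR
RRRRRR
RRRRRY
RRRRYR
RRBRYR
RRRKYR
After op 4 fill(2,4,W) [27 cells changed]:
WWWWWW
WWWWWW
WWWWWY
WWWWYR
WWBWYR
WWWKYR
After op 5 fill(3,3,B) [27 cells changed]:
BBBBBB
BBBBBB
BBBBBY
BBBBYR
BBBBYR
BBBKYR
After op 6 paint(4,3,K):
BBBBBB
BBBBBB
BBBBBY
BBBBYR
BBBKYR
BBBKYR

Answer: BBBBBB
BBBBBB
BBBBBY
BBBBYR
BBBKYR
BBBKYR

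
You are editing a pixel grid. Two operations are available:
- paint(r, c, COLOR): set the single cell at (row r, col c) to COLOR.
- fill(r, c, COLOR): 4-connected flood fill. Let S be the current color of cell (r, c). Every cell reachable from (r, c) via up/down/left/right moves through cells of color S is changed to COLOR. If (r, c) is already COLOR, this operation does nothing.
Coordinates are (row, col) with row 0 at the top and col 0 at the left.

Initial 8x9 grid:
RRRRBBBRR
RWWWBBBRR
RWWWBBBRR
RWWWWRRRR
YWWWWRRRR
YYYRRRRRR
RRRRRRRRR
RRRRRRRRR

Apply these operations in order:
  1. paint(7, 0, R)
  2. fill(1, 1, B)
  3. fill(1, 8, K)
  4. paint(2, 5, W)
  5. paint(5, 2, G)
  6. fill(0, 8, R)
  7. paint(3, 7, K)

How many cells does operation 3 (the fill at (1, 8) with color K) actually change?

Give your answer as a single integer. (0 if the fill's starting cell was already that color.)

Answer: 38

Derivation:
After op 1 paint(7,0,R):
RRRRBBBRR
RWWWBBBRR
RWWWBBBRR
RWWWWRRRR
YWWWWRRRR
YYYRRRRRR
RRRRRRRRR
RRRRRRRRR
After op 2 fill(1,1,B) [14 cells changed]:
RRRRBBBRR
RBBBBBBRR
RBBBBBBRR
RBBBBRRRR
YBBBBRRRR
YYYRRRRRR
RRRRRRRRR
RRRRRRRRR
After op 3 fill(1,8,K) [38 cells changed]:
RRRRBBBKK
RBBBBBBKK
RBBBBBBKK
RBBBBKKKK
YBBBBKKKK
YYYKKKKKK
KKKKKKKKK
KKKKKKKKK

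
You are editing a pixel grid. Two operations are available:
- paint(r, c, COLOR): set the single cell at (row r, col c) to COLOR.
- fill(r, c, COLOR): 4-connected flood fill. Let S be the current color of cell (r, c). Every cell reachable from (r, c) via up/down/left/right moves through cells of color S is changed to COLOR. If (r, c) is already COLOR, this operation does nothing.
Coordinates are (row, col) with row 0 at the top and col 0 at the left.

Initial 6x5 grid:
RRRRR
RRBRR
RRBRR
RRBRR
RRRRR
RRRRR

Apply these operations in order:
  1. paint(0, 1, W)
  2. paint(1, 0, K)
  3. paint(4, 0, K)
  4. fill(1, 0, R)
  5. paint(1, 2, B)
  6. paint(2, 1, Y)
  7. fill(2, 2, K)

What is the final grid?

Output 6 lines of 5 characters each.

After op 1 paint(0,1,W):
RWRRR
RRBRR
RRBRR
RRBRR
RRRRR
RRRRR
After op 2 paint(1,0,K):
RWRRR
KRBRR
RRBRR
RRBRR
RRRRR
RRRRR
After op 3 paint(4,0,K):
RWRRR
KRBRR
RRBRR
RRBRR
KRRRR
RRRRR
After op 4 fill(1,0,R) [1 cells changed]:
RWRRR
RRBRR
RRBRR
RRBRR
KRRRR
RRRRR
After op 5 paint(1,2,B):
RWRRR
RRBRR
RRBRR
RRBRR
KRRRR
RRRRR
After op 6 paint(2,1,Y):
RWRRR
RRBRR
RYBRR
RRBRR
KRRRR
RRRRR
After op 7 fill(2,2,K) [3 cells changed]:
RWRRR
RRKRR
RYKRR
RRKRR
KRRRR
RRRRR

Answer: RWRRR
RRKRR
RYKRR
RRKRR
KRRRR
RRRRR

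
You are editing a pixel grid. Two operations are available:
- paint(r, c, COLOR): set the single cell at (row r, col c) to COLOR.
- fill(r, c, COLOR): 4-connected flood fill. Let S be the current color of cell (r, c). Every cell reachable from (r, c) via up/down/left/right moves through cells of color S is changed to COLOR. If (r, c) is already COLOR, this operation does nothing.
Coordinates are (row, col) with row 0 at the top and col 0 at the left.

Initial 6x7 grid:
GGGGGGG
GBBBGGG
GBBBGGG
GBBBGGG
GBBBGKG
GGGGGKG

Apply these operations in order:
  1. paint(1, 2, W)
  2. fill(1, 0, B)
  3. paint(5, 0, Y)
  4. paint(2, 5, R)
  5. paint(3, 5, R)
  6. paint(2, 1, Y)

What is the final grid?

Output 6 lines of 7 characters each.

After op 1 paint(1,2,W):
GGGGGGG
GBWBGGG
GBBBGGG
GBBBGGG
GBBBGKG
GGGGGKG
After op 2 fill(1,0,B) [28 cells changed]:
BBBBBBB
BBWBBBB
BBBBBBB
BBBBBBB
BBBBBKB
BBBBBKB
After op 3 paint(5,0,Y):
BBBBBBB
BBWBBBB
BBBBBBB
BBBBBBB
BBBBBKB
YBBBBKB
After op 4 paint(2,5,R):
BBBBBBB
BBWBBBB
BBBBBRB
BBBBBBB
BBBBBKB
YBBBBKB
After op 5 paint(3,5,R):
BBBBBBB
BBWBBBB
BBBBBRB
BBBBBRB
BBBBBKB
YBBBBKB
After op 6 paint(2,1,Y):
BBBBBBB
BBWBBBB
BYBBBRB
BBBBBRB
BBBBBKB
YBBBBKB

Answer: BBBBBBB
BBWBBBB
BYBBBRB
BBBBBRB
BBBBBKB
YBBBBKB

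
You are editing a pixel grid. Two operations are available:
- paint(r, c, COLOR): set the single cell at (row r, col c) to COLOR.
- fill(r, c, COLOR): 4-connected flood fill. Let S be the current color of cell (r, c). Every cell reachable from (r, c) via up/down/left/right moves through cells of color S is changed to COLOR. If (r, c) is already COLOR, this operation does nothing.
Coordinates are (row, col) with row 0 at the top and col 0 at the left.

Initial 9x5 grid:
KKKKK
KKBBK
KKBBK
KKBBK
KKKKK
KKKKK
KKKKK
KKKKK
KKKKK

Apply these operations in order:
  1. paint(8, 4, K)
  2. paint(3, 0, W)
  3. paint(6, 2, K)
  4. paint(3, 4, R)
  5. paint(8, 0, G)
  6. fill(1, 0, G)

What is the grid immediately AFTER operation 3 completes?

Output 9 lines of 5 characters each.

Answer: KKKKK
KKBBK
KKBBK
WKBBK
KKKKK
KKKKK
KKKKK
KKKKK
KKKKK

Derivation:
After op 1 paint(8,4,K):
KKKKK
KKBBK
KKBBK
KKBBK
KKKKK
KKKKK
KKKKK
KKKKK
KKKKK
After op 2 paint(3,0,W):
KKKKK
KKBBK
KKBBK
WKBBK
KKKKK
KKKKK
KKKKK
KKKKK
KKKKK
After op 3 paint(6,2,K):
KKKKK
KKBBK
KKBBK
WKBBK
KKKKK
KKKKK
KKKKK
KKKKK
KKKKK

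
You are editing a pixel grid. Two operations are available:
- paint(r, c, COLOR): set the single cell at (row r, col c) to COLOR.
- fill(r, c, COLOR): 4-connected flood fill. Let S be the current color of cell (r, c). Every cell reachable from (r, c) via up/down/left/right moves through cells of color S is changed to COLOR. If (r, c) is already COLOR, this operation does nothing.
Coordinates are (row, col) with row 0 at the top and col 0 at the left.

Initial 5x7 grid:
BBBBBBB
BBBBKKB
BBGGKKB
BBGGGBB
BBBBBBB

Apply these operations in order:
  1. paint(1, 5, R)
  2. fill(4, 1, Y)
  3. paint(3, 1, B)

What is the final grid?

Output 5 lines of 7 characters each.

After op 1 paint(1,5,R):
BBBBBBB
BBBBKRB
BBGGKKB
BBGGGBB
BBBBBBB
After op 2 fill(4,1,Y) [26 cells changed]:
YYYYYYY
YYYYKRY
YYGGKKY
YYGGGYY
YYYYYYY
After op 3 paint(3,1,B):
YYYYYYY
YYYYKRY
YYGGKKY
YBGGGYY
YYYYYYY

Answer: YYYYYYY
YYYYKRY
YYGGKKY
YBGGGYY
YYYYYYY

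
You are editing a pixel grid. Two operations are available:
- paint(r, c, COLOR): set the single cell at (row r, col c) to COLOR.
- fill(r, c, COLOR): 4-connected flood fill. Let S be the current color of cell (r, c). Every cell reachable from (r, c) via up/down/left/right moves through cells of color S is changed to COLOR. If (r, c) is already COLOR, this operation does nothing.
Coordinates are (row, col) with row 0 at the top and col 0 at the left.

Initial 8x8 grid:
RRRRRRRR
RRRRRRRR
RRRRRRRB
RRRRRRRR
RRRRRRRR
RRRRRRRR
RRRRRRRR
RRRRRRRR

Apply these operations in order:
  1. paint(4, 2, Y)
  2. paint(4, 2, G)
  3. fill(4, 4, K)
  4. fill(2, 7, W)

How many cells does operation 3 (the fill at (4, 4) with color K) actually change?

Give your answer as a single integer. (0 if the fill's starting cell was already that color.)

Answer: 62

Derivation:
After op 1 paint(4,2,Y):
RRRRRRRR
RRRRRRRR
RRRRRRRB
RRRRRRRR
RRYRRRRR
RRRRRRRR
RRRRRRRR
RRRRRRRR
After op 2 paint(4,2,G):
RRRRRRRR
RRRRRRRR
RRRRRRRB
RRRRRRRR
RRGRRRRR
RRRRRRRR
RRRRRRRR
RRRRRRRR
After op 3 fill(4,4,K) [62 cells changed]:
KKKKKKKK
KKKKKKKK
KKKKKKKB
KKKKKKKK
KKGKKKKK
KKKKKKKK
KKKKKKKK
KKKKKKKK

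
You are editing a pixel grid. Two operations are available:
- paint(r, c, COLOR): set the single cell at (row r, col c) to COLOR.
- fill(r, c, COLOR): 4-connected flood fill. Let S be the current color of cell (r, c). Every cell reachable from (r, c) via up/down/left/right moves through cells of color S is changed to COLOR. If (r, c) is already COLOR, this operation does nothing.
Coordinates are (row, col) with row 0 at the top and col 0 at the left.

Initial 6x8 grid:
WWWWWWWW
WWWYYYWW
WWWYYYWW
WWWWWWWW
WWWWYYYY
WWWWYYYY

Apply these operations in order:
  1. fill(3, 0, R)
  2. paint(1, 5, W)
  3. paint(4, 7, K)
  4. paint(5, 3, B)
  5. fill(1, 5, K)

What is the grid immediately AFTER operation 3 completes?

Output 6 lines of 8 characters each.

After op 1 fill(3,0,R) [34 cells changed]:
RRRRRRRR
RRRYYYRR
RRRYYYRR
RRRRRRRR
RRRRYYYY
RRRRYYYY
After op 2 paint(1,5,W):
RRRRRRRR
RRRYYWRR
RRRYYYRR
RRRRRRRR
RRRRYYYY
RRRRYYYY
After op 3 paint(4,7,K):
RRRRRRRR
RRRYYWRR
RRRYYYRR
RRRRRRRR
RRRRYYYK
RRRRYYYY

Answer: RRRRRRRR
RRRYYWRR
RRRYYYRR
RRRRRRRR
RRRRYYYK
RRRRYYYY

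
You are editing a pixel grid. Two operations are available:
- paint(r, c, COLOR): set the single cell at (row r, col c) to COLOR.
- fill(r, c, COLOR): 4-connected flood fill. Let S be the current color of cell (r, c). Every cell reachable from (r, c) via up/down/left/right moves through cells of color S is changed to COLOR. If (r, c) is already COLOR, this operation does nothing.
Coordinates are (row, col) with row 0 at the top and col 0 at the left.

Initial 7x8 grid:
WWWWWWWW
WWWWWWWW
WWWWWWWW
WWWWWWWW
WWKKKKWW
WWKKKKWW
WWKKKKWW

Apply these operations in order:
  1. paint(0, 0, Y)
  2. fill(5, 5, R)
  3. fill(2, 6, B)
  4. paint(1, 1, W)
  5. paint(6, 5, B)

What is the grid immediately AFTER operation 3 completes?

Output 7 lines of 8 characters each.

After op 1 paint(0,0,Y):
YWWWWWWW
WWWWWWWW
WWWWWWWW
WWWWWWWW
WWKKKKWW
WWKKKKWW
WWKKKKWW
After op 2 fill(5,5,R) [12 cells changed]:
YWWWWWWW
WWWWWWWW
WWWWWWWW
WWWWWWWW
WWRRRRWW
WWRRRRWW
WWRRRRWW
After op 3 fill(2,6,B) [43 cells changed]:
YBBBBBBB
BBBBBBBB
BBBBBBBB
BBBBBBBB
BBRRRRBB
BBRRRRBB
BBRRRRBB

Answer: YBBBBBBB
BBBBBBBB
BBBBBBBB
BBBBBBBB
BBRRRRBB
BBRRRRBB
BBRRRRBB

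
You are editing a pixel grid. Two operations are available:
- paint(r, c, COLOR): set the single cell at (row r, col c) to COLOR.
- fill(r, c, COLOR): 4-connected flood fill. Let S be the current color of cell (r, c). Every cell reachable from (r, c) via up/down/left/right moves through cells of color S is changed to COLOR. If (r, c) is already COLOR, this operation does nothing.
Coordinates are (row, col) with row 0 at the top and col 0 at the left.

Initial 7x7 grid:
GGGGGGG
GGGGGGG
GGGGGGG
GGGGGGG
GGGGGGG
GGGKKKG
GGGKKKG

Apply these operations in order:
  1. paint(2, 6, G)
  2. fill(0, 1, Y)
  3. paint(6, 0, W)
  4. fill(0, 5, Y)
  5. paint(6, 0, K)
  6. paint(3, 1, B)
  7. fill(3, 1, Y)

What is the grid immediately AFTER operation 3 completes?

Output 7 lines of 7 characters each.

Answer: YYYYYYY
YYYYYYY
YYYYYYY
YYYYYYY
YYYYYYY
YYYKKKY
WYYKKKY

Derivation:
After op 1 paint(2,6,G):
GGGGGGG
GGGGGGG
GGGGGGG
GGGGGGG
GGGGGGG
GGGKKKG
GGGKKKG
After op 2 fill(0,1,Y) [43 cells changed]:
YYYYYYY
YYYYYYY
YYYYYYY
YYYYYYY
YYYYYYY
YYYKKKY
YYYKKKY
After op 3 paint(6,0,W):
YYYYYYY
YYYYYYY
YYYYYYY
YYYYYYY
YYYYYYY
YYYKKKY
WYYKKKY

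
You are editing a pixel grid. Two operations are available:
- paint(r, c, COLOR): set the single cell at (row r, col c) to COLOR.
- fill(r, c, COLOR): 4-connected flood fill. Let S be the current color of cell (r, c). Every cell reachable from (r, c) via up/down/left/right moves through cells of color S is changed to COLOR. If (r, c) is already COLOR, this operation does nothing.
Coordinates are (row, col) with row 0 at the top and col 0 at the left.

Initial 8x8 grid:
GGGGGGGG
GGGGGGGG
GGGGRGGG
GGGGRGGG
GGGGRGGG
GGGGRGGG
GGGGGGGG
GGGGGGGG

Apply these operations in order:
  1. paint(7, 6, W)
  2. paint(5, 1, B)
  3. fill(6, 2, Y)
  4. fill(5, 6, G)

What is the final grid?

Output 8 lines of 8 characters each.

After op 1 paint(7,6,W):
GGGGGGGG
GGGGGGGG
GGGGRGGG
GGGGRGGG
GGGGRGGG
GGGGRGGG
GGGGGGGG
GGGGGGWG
After op 2 paint(5,1,B):
GGGGGGGG
GGGGGGGG
GGGGRGGG
GGGGRGGG
GGGGRGGG
GBGGRGGG
GGGGGGGG
GGGGGGWG
After op 3 fill(6,2,Y) [58 cells changed]:
YYYYYYYY
YYYYYYYY
YYYYRYYY
YYYYRYYY
YYYYRYYY
YBYYRYYY
YYYYYYYY
YYYYYYWY
After op 4 fill(5,6,G) [58 cells changed]:
GGGGGGGG
GGGGGGGG
GGGGRGGG
GGGGRGGG
GGGGRGGG
GBGGRGGG
GGGGGGGG
GGGGGGWG

Answer: GGGGGGGG
GGGGGGGG
GGGGRGGG
GGGGRGGG
GGGGRGGG
GBGGRGGG
GGGGGGGG
GGGGGGWG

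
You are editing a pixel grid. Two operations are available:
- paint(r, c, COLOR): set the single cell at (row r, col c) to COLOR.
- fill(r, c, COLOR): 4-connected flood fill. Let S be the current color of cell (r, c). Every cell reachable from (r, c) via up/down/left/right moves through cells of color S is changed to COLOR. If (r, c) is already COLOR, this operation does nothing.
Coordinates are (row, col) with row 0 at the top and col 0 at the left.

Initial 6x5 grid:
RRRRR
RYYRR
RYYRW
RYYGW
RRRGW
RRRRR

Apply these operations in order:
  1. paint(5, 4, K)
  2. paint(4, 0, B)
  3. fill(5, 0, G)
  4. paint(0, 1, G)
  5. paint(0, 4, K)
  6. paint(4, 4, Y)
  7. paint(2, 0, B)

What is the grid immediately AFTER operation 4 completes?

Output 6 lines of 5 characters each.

After op 1 paint(5,4,K):
RRRRR
RYYRR
RYYRW
RYYGW
RRRGW
RRRRK
After op 2 paint(4,0,B):
RRRRR
RYYRR
RYYRW
RYYGW
BRRGW
RRRRK
After op 3 fill(5,0,G) [6 cells changed]:
RRRRR
RYYRR
RYYRW
RYYGW
BGGGW
GGGGK
After op 4 paint(0,1,G):
RGRRR
RYYRR
RYYRW
RYYGW
BGGGW
GGGGK

Answer: RGRRR
RYYRR
RYYRW
RYYGW
BGGGW
GGGGK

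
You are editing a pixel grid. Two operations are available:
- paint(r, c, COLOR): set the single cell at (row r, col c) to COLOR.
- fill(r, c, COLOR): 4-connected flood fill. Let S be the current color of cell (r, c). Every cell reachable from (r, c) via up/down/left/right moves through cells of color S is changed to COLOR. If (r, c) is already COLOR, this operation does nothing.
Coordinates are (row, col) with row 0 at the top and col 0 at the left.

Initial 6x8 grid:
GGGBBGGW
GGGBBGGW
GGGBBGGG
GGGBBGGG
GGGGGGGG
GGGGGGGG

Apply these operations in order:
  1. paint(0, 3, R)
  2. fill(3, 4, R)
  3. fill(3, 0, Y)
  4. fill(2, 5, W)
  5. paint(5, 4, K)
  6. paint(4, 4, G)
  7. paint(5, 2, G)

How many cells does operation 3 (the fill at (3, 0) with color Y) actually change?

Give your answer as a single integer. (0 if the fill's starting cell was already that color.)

Answer: 38

Derivation:
After op 1 paint(0,3,R):
GGGRBGGW
GGGBBGGW
GGGBBGGG
GGGBBGGG
GGGGGGGG
GGGGGGGG
After op 2 fill(3,4,R) [7 cells changed]:
GGGRRGGW
GGGRRGGW
GGGRRGGG
GGGRRGGG
GGGGGGGG
GGGGGGGG
After op 3 fill(3,0,Y) [38 cells changed]:
YYYRRYYW
YYYRRYYW
YYYRRYYY
YYYRRYYY
YYYYYYYY
YYYYYYYY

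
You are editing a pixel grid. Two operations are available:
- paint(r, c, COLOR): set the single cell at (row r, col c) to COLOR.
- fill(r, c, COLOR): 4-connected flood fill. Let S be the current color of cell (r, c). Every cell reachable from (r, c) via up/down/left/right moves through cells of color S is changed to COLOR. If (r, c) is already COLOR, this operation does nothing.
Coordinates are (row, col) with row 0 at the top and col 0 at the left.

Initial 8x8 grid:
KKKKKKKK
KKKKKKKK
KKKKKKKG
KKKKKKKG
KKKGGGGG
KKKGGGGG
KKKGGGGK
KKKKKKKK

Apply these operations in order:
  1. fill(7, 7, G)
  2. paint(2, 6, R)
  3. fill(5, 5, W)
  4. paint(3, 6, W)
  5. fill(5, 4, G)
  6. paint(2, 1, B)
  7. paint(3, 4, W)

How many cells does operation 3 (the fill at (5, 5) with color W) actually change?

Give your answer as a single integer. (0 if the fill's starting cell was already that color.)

Answer: 63

Derivation:
After op 1 fill(7,7,G) [48 cells changed]:
GGGGGGGG
GGGGGGGG
GGGGGGGG
GGGGGGGG
GGGGGGGG
GGGGGGGG
GGGGGGGG
GGGGGGGG
After op 2 paint(2,6,R):
GGGGGGGG
GGGGGGGG
GGGGGGRG
GGGGGGGG
GGGGGGGG
GGGGGGGG
GGGGGGGG
GGGGGGGG
After op 3 fill(5,5,W) [63 cells changed]:
WWWWWWWW
WWWWWWWW
WWWWWWRW
WWWWWWWW
WWWWWWWW
WWWWWWWW
WWWWWWWW
WWWWWWWW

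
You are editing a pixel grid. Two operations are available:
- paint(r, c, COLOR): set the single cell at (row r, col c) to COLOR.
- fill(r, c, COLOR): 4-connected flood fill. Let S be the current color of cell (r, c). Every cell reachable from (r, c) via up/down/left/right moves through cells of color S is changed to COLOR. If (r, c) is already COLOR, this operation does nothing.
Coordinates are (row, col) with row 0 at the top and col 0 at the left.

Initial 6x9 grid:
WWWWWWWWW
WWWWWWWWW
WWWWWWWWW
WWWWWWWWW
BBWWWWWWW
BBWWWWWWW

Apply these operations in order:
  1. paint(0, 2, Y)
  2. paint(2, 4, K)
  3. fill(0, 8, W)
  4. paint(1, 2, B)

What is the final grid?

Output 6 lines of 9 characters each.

After op 1 paint(0,2,Y):
WWYWWWWWW
WWWWWWWWW
WWWWWWWWW
WWWWWWWWW
BBWWWWWWW
BBWWWWWWW
After op 2 paint(2,4,K):
WWYWWWWWW
WWWWWWWWW
WWWWKWWWW
WWWWWWWWW
BBWWWWWWW
BBWWWWWWW
After op 3 fill(0,8,W) [0 cells changed]:
WWYWWWWWW
WWWWWWWWW
WWWWKWWWW
WWWWWWWWW
BBWWWWWWW
BBWWWWWWW
After op 4 paint(1,2,B):
WWYWWWWWW
WWBWWWWWW
WWWWKWWWW
WWWWWWWWW
BBWWWWWWW
BBWWWWWWW

Answer: WWYWWWWWW
WWBWWWWWW
WWWWKWWWW
WWWWWWWWW
BBWWWWWWW
BBWWWWWWW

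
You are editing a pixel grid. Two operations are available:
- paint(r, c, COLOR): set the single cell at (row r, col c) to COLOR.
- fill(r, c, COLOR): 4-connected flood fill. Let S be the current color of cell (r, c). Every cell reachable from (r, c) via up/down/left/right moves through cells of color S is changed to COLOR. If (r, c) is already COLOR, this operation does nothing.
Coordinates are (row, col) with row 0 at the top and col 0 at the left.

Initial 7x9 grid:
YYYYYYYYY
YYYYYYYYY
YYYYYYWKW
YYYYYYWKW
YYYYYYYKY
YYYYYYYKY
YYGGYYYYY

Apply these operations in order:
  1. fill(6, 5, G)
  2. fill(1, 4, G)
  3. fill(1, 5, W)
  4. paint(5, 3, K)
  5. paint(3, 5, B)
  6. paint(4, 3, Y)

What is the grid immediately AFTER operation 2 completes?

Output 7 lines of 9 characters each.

After op 1 fill(6,5,G) [53 cells changed]:
GGGGGGGGG
GGGGGGGGG
GGGGGGWKW
GGGGGGWKW
GGGGGGGKG
GGGGGGGKG
GGGGGGGGG
After op 2 fill(1,4,G) [0 cells changed]:
GGGGGGGGG
GGGGGGGGG
GGGGGGWKW
GGGGGGWKW
GGGGGGGKG
GGGGGGGKG
GGGGGGGGG

Answer: GGGGGGGGG
GGGGGGGGG
GGGGGGWKW
GGGGGGWKW
GGGGGGGKG
GGGGGGGKG
GGGGGGGGG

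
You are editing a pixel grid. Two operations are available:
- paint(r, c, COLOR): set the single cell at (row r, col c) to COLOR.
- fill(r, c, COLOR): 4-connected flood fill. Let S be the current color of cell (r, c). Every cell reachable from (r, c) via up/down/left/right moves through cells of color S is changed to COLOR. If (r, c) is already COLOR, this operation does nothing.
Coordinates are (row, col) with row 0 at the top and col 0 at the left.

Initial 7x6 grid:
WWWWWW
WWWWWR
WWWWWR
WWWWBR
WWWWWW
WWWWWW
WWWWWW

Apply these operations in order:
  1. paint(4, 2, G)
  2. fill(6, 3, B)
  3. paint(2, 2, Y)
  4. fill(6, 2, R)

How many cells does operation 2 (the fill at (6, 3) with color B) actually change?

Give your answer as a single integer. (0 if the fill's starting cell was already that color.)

After op 1 paint(4,2,G):
WWWWWW
WWWWWR
WWWWWR
WWWWBR
WWGWWW
WWWWWW
WWWWWW
After op 2 fill(6,3,B) [37 cells changed]:
BBBBBB
BBBBBR
BBBBBR
BBBBBR
BBGBBB
BBBBBB
BBBBBB

Answer: 37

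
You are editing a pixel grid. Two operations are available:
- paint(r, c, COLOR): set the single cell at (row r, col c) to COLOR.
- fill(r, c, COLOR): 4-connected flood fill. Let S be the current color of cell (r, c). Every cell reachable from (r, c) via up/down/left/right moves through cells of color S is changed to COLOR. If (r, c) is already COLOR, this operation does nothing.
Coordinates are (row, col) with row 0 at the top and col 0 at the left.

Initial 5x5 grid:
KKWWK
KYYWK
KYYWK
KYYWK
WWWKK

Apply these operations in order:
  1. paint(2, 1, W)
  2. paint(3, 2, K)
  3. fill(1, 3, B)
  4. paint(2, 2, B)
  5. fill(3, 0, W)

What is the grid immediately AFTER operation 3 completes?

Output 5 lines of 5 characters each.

After op 1 paint(2,1,W):
KKWWK
KYYWK
KWYWK
KYYWK
WWWKK
After op 2 paint(3,2,K):
KKWWK
KYYWK
KWYWK
KYKWK
WWWKK
After op 3 fill(1,3,B) [5 cells changed]:
KKBBK
KYYBK
KWYBK
KYKBK
WWWKK

Answer: KKBBK
KYYBK
KWYBK
KYKBK
WWWKK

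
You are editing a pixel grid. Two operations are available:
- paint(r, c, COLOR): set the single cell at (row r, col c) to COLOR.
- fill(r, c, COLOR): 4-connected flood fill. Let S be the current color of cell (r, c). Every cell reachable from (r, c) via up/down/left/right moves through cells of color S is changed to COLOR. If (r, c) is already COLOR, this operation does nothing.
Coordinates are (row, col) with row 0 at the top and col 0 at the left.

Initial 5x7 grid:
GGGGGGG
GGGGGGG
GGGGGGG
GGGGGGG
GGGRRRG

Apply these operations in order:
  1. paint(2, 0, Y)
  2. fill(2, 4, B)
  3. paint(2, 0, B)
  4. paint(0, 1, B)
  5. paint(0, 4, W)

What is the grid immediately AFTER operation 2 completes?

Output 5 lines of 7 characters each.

Answer: BBBBBBB
BBBBBBB
YBBBBBB
BBBBBBB
BBBRRRB

Derivation:
After op 1 paint(2,0,Y):
GGGGGGG
GGGGGGG
YGGGGGG
GGGGGGG
GGGRRRG
After op 2 fill(2,4,B) [31 cells changed]:
BBBBBBB
BBBBBBB
YBBBBBB
BBBBBBB
BBBRRRB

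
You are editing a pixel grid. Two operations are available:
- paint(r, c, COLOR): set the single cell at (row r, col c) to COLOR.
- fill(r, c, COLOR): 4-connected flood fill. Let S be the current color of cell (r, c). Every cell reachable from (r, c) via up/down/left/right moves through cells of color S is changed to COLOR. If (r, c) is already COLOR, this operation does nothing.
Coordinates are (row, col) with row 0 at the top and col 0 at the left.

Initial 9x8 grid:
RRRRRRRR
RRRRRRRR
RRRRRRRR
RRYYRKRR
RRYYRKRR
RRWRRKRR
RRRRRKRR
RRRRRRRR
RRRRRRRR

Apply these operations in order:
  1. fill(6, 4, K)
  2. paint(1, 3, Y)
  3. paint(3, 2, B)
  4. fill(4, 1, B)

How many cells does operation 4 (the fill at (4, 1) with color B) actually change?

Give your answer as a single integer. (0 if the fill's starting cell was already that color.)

Answer: 66

Derivation:
After op 1 fill(6,4,K) [63 cells changed]:
KKKKKKKK
KKKKKKKK
KKKKKKKK
KKYYKKKK
KKYYKKKK
KKWKKKKK
KKKKKKKK
KKKKKKKK
KKKKKKKK
After op 2 paint(1,3,Y):
KKKKKKKK
KKKYKKKK
KKKKKKKK
KKYYKKKK
KKYYKKKK
KKWKKKKK
KKKKKKKK
KKKKKKKK
KKKKKKKK
After op 3 paint(3,2,B):
KKKKKKKK
KKKYKKKK
KKKKKKKK
KKBYKKKK
KKYYKKKK
KKWKKKKK
KKKKKKKK
KKKKKKKK
KKKKKKKK
After op 4 fill(4,1,B) [66 cells changed]:
BBBBBBBB
BBBYBBBB
BBBBBBBB
BBBYBBBB
BBYYBBBB
BBWBBBBB
BBBBBBBB
BBBBBBBB
BBBBBBBB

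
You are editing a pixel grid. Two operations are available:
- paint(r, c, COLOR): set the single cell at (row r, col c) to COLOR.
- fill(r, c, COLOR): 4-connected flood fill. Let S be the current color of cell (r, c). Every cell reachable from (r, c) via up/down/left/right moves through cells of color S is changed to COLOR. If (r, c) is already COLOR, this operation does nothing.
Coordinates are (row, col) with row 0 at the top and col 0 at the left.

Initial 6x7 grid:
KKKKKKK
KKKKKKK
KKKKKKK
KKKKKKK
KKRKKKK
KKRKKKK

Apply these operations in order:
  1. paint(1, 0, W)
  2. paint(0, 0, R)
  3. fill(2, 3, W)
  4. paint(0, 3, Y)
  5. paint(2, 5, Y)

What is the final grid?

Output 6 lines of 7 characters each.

After op 1 paint(1,0,W):
KKKKKKK
WKKKKKK
KKKKKKK
KKKKKKK
KKRKKKK
KKRKKKK
After op 2 paint(0,0,R):
RKKKKKK
WKKKKKK
KKKKKKK
KKKKKKK
KKRKKKK
KKRKKKK
After op 3 fill(2,3,W) [38 cells changed]:
RWWWWWW
WWWWWWW
WWWWWWW
WWWWWWW
WWRWWWW
WWRWWWW
After op 4 paint(0,3,Y):
RWWYWWW
WWWWWWW
WWWWWWW
WWWWWWW
WWRWWWW
WWRWWWW
After op 5 paint(2,5,Y):
RWWYWWW
WWWWWWW
WWWWWYW
WWWWWWW
WWRWWWW
WWRWWWW

Answer: RWWYWWW
WWWWWWW
WWWWWYW
WWWWWWW
WWRWWWW
WWRWWWW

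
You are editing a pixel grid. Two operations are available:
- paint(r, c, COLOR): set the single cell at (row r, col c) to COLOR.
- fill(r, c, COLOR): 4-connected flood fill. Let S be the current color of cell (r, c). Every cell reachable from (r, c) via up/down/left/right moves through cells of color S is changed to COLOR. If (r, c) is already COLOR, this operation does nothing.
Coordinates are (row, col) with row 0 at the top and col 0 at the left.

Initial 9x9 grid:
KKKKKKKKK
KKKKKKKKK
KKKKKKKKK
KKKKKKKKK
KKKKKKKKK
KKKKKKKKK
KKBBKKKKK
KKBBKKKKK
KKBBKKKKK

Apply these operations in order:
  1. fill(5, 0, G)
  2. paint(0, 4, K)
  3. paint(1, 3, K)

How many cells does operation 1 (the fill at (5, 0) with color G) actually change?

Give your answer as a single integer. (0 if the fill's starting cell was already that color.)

After op 1 fill(5,0,G) [75 cells changed]:
GGGGGGGGG
GGGGGGGGG
GGGGGGGGG
GGGGGGGGG
GGGGGGGGG
GGGGGGGGG
GGBBGGGGG
GGBBGGGGG
GGBBGGGGG

Answer: 75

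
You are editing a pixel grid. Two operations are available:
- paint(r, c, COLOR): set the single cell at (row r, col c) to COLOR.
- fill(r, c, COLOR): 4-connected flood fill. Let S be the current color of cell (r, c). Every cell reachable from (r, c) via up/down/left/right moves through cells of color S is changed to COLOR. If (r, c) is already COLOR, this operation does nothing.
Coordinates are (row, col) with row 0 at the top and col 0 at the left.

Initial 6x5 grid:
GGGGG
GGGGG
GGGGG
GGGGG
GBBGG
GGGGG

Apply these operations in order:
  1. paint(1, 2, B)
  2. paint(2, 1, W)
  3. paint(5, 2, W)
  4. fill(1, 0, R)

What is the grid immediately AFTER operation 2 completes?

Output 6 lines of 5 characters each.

Answer: GGGGG
GGBGG
GWGGG
GGGGG
GBBGG
GGGGG

Derivation:
After op 1 paint(1,2,B):
GGGGG
GGBGG
GGGGG
GGGGG
GBBGG
GGGGG
After op 2 paint(2,1,W):
GGGGG
GGBGG
GWGGG
GGGGG
GBBGG
GGGGG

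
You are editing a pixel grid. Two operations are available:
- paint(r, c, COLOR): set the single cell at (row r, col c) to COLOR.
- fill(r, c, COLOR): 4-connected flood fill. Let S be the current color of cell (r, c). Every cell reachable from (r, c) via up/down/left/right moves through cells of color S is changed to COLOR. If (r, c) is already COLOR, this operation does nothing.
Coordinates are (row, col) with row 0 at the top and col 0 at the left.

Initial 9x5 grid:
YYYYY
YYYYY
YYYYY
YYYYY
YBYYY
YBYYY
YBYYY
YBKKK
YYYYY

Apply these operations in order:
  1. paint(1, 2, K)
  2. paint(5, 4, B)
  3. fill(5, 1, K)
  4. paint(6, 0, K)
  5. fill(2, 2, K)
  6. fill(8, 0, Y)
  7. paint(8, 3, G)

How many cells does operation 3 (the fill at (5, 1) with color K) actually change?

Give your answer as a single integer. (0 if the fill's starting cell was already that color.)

After op 1 paint(1,2,K):
YYYYY
YYKYY
YYYYY
YYYYY
YBYYY
YBYYY
YBYYY
YBKKK
YYYYY
After op 2 paint(5,4,B):
YYYYY
YYKYY
YYYYY
YYYYY
YBYYY
YBYYB
YBYYY
YBKKK
YYYYY
After op 3 fill(5,1,K) [4 cells changed]:
YYYYY
YYKYY
YYYYY
YYYYY
YKYYY
YKYYB
YKYYY
YKKKK
YYYYY

Answer: 4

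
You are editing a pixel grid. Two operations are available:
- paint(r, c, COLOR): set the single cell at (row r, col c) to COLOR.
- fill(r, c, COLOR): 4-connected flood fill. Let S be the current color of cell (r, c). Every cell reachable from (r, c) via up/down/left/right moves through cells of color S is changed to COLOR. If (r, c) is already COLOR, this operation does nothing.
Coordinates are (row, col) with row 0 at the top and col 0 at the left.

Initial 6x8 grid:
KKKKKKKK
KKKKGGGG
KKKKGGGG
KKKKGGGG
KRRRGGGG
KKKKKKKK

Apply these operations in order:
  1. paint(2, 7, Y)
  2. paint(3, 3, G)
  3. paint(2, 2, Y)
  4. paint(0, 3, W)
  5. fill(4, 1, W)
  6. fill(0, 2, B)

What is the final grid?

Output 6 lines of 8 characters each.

After op 1 paint(2,7,Y):
KKKKKKKK
KKKKGGGG
KKKKGGGY
KKKKGGGG
KRRRGGGG
KKKKKKKK
After op 2 paint(3,3,G):
KKKKKKKK
KKKKGGGG
KKKKGGGY
KKKGGGGG
KRRRGGGG
KKKKKKKK
After op 3 paint(2,2,Y):
KKKKKKKK
KKKKGGGG
KKYKGGGY
KKKGGGGG
KRRRGGGG
KKKKKKKK
After op 4 paint(0,3,W):
KKKWKKKK
KKKKGGGG
KKYKGGGY
KKKGGGGG
KRRRGGGG
KKKKKKKK
After op 5 fill(4,1,W) [3 cells changed]:
KKKWKKKK
KKKKGGGG
KKYKGGGY
KKKGGGGG
KWWWGGGG
KKKKKKKK
After op 6 fill(0,2,B) [22 cells changed]:
BBBWKKKK
BBBBGGGG
BBYBGGGY
BBBGGGGG
BWWWGGGG
BBBBBBBB

Answer: BBBWKKKK
BBBBGGGG
BBYBGGGY
BBBGGGGG
BWWWGGGG
BBBBBBBB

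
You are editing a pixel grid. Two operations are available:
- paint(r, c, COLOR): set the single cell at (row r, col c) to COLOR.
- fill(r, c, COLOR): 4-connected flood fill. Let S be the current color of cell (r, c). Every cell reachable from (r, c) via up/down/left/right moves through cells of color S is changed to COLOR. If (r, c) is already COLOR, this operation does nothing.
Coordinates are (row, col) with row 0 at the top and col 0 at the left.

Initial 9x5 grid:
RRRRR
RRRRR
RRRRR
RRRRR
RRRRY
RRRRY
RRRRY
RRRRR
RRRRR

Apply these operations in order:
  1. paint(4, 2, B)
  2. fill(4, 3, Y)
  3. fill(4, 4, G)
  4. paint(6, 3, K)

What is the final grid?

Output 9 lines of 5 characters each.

After op 1 paint(4,2,B):
RRRRR
RRRRR
RRRRR
RRRRR
RRBRY
RRRRY
RRRRY
RRRRR
RRRRR
After op 2 fill(4,3,Y) [41 cells changed]:
YYYYY
YYYYY
YYYYY
YYYYY
YYBYY
YYYYY
YYYYY
YYYYY
YYYYY
After op 3 fill(4,4,G) [44 cells changed]:
GGGGG
GGGGG
GGGGG
GGGGG
GGBGG
GGGGG
GGGGG
GGGGG
GGGGG
After op 4 paint(6,3,K):
GGGGG
GGGGG
GGGGG
GGGGG
GGBGG
GGGGG
GGGKG
GGGGG
GGGGG

Answer: GGGGG
GGGGG
GGGGG
GGGGG
GGBGG
GGGGG
GGGKG
GGGGG
GGGGG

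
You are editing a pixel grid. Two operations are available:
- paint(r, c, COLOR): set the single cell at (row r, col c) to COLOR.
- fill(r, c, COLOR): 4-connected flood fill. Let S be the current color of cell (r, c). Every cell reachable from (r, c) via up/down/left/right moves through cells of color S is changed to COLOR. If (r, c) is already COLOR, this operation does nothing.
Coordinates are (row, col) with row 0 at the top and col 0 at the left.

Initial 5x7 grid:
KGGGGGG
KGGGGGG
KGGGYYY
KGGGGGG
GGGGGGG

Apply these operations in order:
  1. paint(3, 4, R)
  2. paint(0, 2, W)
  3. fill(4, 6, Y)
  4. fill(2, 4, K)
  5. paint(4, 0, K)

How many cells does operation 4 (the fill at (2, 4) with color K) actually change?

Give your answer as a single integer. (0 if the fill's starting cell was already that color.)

After op 1 paint(3,4,R):
KGGGGGG
KGGGGGG
KGGGYYY
KGGGRGG
GGGGGGG
After op 2 paint(0,2,W):
KGWGGGG
KGGGGGG
KGGGYYY
KGGGRGG
GGGGGGG
After op 3 fill(4,6,Y) [26 cells changed]:
KYWYYYY
KYYYYYY
KYYYYYY
KYYYRYY
YYYYYYY
After op 4 fill(2,4,K) [29 cells changed]:
KKWKKKK
KKKKKKK
KKKKKKK
KKKKRKK
KKKKKKK

Answer: 29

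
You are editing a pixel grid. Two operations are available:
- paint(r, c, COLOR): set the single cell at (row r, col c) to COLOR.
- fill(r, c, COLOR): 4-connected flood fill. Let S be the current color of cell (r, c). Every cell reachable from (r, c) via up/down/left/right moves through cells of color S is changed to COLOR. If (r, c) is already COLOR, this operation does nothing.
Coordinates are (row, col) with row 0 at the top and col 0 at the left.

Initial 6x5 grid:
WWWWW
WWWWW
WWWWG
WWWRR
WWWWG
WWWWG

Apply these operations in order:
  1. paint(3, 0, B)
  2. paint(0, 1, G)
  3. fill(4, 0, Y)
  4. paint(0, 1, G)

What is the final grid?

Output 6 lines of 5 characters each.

After op 1 paint(3,0,B):
WWWWW
WWWWW
WWWWG
BWWRR
WWWWG
WWWWG
After op 2 paint(0,1,G):
WGWWW
WWWWW
WWWWG
BWWRR
WWWWG
WWWWG
After op 3 fill(4,0,Y) [23 cells changed]:
YGYYY
YYYYY
YYYYG
BYYRR
YYYYG
YYYYG
After op 4 paint(0,1,G):
YGYYY
YYYYY
YYYYG
BYYRR
YYYYG
YYYYG

Answer: YGYYY
YYYYY
YYYYG
BYYRR
YYYYG
YYYYG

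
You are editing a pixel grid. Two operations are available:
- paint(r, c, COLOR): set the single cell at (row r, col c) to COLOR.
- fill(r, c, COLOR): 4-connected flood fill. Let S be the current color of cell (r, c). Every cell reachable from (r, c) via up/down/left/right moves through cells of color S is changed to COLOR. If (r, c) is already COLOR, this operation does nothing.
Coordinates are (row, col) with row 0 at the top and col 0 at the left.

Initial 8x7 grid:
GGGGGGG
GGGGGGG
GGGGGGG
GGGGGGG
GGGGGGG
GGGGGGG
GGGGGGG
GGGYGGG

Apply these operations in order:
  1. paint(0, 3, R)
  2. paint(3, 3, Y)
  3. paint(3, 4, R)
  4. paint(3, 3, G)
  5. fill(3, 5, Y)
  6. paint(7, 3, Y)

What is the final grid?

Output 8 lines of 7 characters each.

After op 1 paint(0,3,R):
GGGRGGG
GGGGGGG
GGGGGGG
GGGGGGG
GGGGGGG
GGGGGGG
GGGGGGG
GGGYGGG
After op 2 paint(3,3,Y):
GGGRGGG
GGGGGGG
GGGGGGG
GGGYGGG
GGGGGGG
GGGGGGG
GGGGGGG
GGGYGGG
After op 3 paint(3,4,R):
GGGRGGG
GGGGGGG
GGGGGGG
GGGYRGG
GGGGGGG
GGGGGGG
GGGGGGG
GGGYGGG
After op 4 paint(3,3,G):
GGGRGGG
GGGGGGG
GGGGGGG
GGGGRGG
GGGGGGG
GGGGGGG
GGGGGGG
GGGYGGG
After op 5 fill(3,5,Y) [53 cells changed]:
YYYRYYY
YYYYYYY
YYYYYYY
YYYYRYY
YYYYYYY
YYYYYYY
YYYYYYY
YYYYYYY
After op 6 paint(7,3,Y):
YYYRYYY
YYYYYYY
YYYYYYY
YYYYRYY
YYYYYYY
YYYYYYY
YYYYYYY
YYYYYYY

Answer: YYYRYYY
YYYYYYY
YYYYYYY
YYYYRYY
YYYYYYY
YYYYYYY
YYYYYYY
YYYYYYY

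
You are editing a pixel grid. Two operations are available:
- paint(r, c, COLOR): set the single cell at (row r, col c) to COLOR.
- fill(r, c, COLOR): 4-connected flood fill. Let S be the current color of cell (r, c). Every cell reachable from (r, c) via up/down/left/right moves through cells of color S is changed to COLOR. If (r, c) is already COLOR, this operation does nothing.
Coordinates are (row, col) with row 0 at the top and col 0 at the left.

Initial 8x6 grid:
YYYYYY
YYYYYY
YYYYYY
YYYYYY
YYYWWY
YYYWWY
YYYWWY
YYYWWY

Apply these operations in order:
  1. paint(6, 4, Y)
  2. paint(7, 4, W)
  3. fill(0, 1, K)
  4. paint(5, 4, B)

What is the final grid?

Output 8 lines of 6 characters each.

After op 1 paint(6,4,Y):
YYYYYY
YYYYYY
YYYYYY
YYYYYY
YYYWWY
YYYWWY
YYYWYY
YYYWWY
After op 2 paint(7,4,W):
YYYYYY
YYYYYY
YYYYYY
YYYYYY
YYYWWY
YYYWWY
YYYWYY
YYYWWY
After op 3 fill(0,1,K) [41 cells changed]:
KKKKKK
KKKKKK
KKKKKK
KKKKKK
KKKWWK
KKKWWK
KKKWKK
KKKWWK
After op 4 paint(5,4,B):
KKKKKK
KKKKKK
KKKKKK
KKKKKK
KKKWWK
KKKWBK
KKKWKK
KKKWWK

Answer: KKKKKK
KKKKKK
KKKKKK
KKKKKK
KKKWWK
KKKWBK
KKKWKK
KKKWWK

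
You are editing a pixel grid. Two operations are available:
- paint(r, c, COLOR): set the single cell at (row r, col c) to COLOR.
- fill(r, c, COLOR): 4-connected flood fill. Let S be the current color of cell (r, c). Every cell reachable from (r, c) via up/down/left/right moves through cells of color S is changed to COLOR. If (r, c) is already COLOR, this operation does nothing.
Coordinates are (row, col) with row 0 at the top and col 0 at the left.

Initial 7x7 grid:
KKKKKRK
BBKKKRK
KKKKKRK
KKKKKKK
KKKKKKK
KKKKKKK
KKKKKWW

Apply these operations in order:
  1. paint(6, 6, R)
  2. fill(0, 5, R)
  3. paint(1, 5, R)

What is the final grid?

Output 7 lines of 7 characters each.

Answer: KKKKKRK
BBKKKRK
KKKKKRK
KKKKKKK
KKKKKKK
KKKKKKK
KKKKKWR

Derivation:
After op 1 paint(6,6,R):
KKKKKRK
BBKKKRK
KKKKKRK
KKKKKKK
KKKKKKK
KKKKKKK
KKKKKWR
After op 2 fill(0,5,R) [0 cells changed]:
KKKKKRK
BBKKKRK
KKKKKRK
KKKKKKK
KKKKKKK
KKKKKKK
KKKKKWR
After op 3 paint(1,5,R):
KKKKKRK
BBKKKRK
KKKKKRK
KKKKKKK
KKKKKKK
KKKKKKK
KKKKKWR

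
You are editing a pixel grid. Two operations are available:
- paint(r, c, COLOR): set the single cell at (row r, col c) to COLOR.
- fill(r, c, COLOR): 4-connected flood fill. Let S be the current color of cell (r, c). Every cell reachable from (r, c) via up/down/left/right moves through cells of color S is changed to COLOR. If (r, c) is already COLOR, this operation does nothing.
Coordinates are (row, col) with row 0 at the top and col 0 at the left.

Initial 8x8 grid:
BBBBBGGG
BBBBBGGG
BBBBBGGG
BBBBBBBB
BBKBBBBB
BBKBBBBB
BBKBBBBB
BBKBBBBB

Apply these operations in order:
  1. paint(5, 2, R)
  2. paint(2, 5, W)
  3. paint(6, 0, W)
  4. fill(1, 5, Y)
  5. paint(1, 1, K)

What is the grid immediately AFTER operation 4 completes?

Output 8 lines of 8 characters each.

After op 1 paint(5,2,R):
BBBBBGGG
BBBBBGGG
BBBBBGGG
BBBBBBBB
BBKBBBBB
BBRBBBBB
BBKBBBBB
BBKBBBBB
After op 2 paint(2,5,W):
BBBBBGGG
BBBBBGGG
BBBBBWGG
BBBBBBBB
BBKBBBBB
BBRBBBBB
BBKBBBBB
BBKBBBBB
After op 3 paint(6,0,W):
BBBBBGGG
BBBBBGGG
BBBBBWGG
BBBBBBBB
BBKBBBBB
BBRBBBBB
WBKBBBBB
BBKBBBBB
After op 4 fill(1,5,Y) [8 cells changed]:
BBBBBYYY
BBBBBYYY
BBBBBWYY
BBBBBBBB
BBKBBBBB
BBRBBBBB
WBKBBBBB
BBKBBBBB

Answer: BBBBBYYY
BBBBBYYY
BBBBBWYY
BBBBBBBB
BBKBBBBB
BBRBBBBB
WBKBBBBB
BBKBBBBB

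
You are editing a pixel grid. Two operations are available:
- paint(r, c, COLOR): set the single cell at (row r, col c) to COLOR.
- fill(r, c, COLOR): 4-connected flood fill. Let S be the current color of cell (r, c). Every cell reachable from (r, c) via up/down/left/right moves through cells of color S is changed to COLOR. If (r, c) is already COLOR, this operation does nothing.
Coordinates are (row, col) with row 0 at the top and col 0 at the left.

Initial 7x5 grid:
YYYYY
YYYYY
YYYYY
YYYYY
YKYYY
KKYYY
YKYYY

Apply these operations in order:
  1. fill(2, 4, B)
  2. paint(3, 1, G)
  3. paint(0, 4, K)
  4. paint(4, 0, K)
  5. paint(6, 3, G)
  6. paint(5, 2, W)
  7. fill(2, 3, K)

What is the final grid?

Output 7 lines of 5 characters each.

After op 1 fill(2,4,B) [30 cells changed]:
BBBBB
BBBBB
BBBBB
BBBBB
BKBBB
KKBBB
YKBBB
After op 2 paint(3,1,G):
BBBBB
BBBBB
BBBBB
BGBBB
BKBBB
KKBBB
YKBBB
After op 3 paint(0,4,K):
BBBBK
BBBBB
BBBBB
BGBBB
BKBBB
KKBBB
YKBBB
After op 4 paint(4,0,K):
BBBBK
BBBBB
BBBBB
BGBBB
KKBBB
KKBBB
YKBBB
After op 5 paint(6,3,G):
BBBBK
BBBBB
BBBBB
BGBBB
KKBBB
KKBBB
YKBGB
After op 6 paint(5,2,W):
BBBBK
BBBBB
BBBBB
BGBBB
KKBBB
KKWBB
YKBGB
After op 7 fill(2,3,K) [24 cells changed]:
KKKKK
KKKKK
KKKKK
KGKKK
KKKKK
KKWKK
YKBGK

Answer: KKKKK
KKKKK
KKKKK
KGKKK
KKKKK
KKWKK
YKBGK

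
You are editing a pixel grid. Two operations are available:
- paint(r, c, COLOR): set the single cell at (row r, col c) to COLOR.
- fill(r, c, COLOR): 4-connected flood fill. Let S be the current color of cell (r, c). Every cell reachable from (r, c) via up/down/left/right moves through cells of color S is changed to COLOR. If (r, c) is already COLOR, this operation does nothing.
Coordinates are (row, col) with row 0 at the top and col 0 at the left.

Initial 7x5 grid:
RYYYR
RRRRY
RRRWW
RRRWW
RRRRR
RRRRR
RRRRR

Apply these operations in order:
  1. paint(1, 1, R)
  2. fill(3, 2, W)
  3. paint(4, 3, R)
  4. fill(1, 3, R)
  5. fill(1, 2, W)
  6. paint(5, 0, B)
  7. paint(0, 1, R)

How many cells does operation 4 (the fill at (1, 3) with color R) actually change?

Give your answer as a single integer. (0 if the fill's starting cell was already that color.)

Answer: 29

Derivation:
After op 1 paint(1,1,R):
RYYYR
RRRRY
RRRWW
RRRWW
RRRRR
RRRRR
RRRRR
After op 2 fill(3,2,W) [26 cells changed]:
WYYYR
WWWWY
WWWWW
WWWWW
WWWWW
WWWWW
WWWWW
After op 3 paint(4,3,R):
WYYYR
WWWWY
WWWWW
WWWWW
WWWRW
WWWWW
WWWWW
After op 4 fill(1,3,R) [29 cells changed]:
RYYYR
RRRRY
RRRRR
RRRRR
RRRRR
RRRRR
RRRRR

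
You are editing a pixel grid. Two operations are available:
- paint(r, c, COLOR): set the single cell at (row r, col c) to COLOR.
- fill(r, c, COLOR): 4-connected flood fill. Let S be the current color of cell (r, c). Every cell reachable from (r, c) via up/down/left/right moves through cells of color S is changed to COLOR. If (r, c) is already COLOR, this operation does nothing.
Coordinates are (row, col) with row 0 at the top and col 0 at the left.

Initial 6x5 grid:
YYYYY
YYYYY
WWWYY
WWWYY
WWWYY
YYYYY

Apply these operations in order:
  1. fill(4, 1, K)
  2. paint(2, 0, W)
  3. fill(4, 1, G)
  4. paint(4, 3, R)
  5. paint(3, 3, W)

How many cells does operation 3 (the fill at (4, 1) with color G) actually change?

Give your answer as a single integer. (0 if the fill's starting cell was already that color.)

After op 1 fill(4,1,K) [9 cells changed]:
YYYYY
YYYYY
KKKYY
KKKYY
KKKYY
YYYYY
After op 2 paint(2,0,W):
YYYYY
YYYYY
WKKYY
KKKYY
KKKYY
YYYYY
After op 3 fill(4,1,G) [8 cells changed]:
YYYYY
YYYYY
WGGYY
GGGYY
GGGYY
YYYYY

Answer: 8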